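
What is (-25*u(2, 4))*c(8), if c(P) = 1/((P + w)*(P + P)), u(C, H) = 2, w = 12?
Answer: -5/32 ≈ -0.15625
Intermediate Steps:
c(P) = 1/(2*P*(12 + P)) (c(P) = 1/((P + 12)*(P + P)) = 1/((12 + P)*(2*P)) = 1/(2*P*(12 + P)))
(-25*u(2, 4))*c(8) = (-25*2)*((½)/(8*(12 + 8))) = -25/(8*20) = -50*1/320 = -5/32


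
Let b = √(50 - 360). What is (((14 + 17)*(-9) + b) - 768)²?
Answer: (-1047 + I*√310)² ≈ 1.0959e+6 - 36869.0*I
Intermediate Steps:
b = I*√310 (b = √(-310) = I*√310 ≈ 17.607*I)
(((14 + 17)*(-9) + b) - 768)² = (((14 + 17)*(-9) + I*√310) - 768)² = ((31*(-9) + I*√310) - 768)² = ((-279 + I*√310) - 768)² = (-1047 + I*√310)²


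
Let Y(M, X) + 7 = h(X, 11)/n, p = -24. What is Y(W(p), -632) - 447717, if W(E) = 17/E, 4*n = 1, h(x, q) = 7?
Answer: -447696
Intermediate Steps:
n = 1/4 (n = (1/4)*1 = 1/4 ≈ 0.25000)
Y(M, X) = 21 (Y(M, X) = -7 + 7/(1/4) = -7 + 7*4 = -7 + 28 = 21)
Y(W(p), -632) - 447717 = 21 - 447717 = -447696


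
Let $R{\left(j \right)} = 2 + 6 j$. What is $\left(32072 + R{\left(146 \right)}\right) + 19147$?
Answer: $52097$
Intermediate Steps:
$\left(32072 + R{\left(146 \right)}\right) + 19147 = \left(32072 + \left(2 + 6 \cdot 146\right)\right) + 19147 = \left(32072 + \left(2 + 876\right)\right) + 19147 = \left(32072 + 878\right) + 19147 = 32950 + 19147 = 52097$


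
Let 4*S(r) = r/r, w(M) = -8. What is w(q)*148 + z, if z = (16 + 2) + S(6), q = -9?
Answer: -4663/4 ≈ -1165.8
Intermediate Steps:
S(r) = ¼ (S(r) = (r/r)/4 = (¼)*1 = ¼)
z = 73/4 (z = (16 + 2) + ¼ = 18 + ¼ = 73/4 ≈ 18.250)
w(q)*148 + z = -8*148 + 73/4 = -1184 + 73/4 = -4663/4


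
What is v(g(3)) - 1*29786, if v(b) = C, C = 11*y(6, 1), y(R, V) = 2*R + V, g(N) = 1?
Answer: -29643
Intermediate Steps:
y(R, V) = V + 2*R
C = 143 (C = 11*(1 + 2*6) = 11*(1 + 12) = 11*13 = 143)
v(b) = 143
v(g(3)) - 1*29786 = 143 - 1*29786 = 143 - 29786 = -29643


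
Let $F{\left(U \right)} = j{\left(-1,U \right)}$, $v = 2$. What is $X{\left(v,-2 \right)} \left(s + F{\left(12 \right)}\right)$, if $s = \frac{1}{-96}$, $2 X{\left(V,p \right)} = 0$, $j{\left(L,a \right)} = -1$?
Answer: $0$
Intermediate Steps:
$X{\left(V,p \right)} = 0$ ($X{\left(V,p \right)} = \frac{1}{2} \cdot 0 = 0$)
$F{\left(U \right)} = -1$
$s = - \frac{1}{96} \approx -0.010417$
$X{\left(v,-2 \right)} \left(s + F{\left(12 \right)}\right) = 0 \left(- \frac{1}{96} - 1\right) = 0 \left(- \frac{97}{96}\right) = 0$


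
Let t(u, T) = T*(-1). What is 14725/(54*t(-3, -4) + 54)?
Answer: 2945/54 ≈ 54.537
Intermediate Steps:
t(u, T) = -T
14725/(54*t(-3, -4) + 54) = 14725/(54*(-1*(-4)) + 54) = 14725/(54*4 + 54) = 14725/(216 + 54) = 14725/270 = 14725*(1/270) = 2945/54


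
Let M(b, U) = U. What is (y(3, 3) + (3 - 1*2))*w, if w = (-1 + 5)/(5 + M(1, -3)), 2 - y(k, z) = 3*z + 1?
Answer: -14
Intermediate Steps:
y(k, z) = 1 - 3*z (y(k, z) = 2 - (3*z + 1) = 2 - (1 + 3*z) = 2 + (-1 - 3*z) = 1 - 3*z)
w = 2 (w = (-1 + 5)/(5 - 3) = 4/2 = 4*(½) = 2)
(y(3, 3) + (3 - 1*2))*w = ((1 - 3*3) + (3 - 1*2))*2 = ((1 - 9) + (3 - 2))*2 = (-8 + 1)*2 = -7*2 = -14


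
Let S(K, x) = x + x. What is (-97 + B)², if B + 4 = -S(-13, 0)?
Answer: 10201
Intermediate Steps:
S(K, x) = 2*x
B = -4 (B = -4 - 2*0 = -4 - 1*0 = -4 + 0 = -4)
(-97 + B)² = (-97 - 4)² = (-101)² = 10201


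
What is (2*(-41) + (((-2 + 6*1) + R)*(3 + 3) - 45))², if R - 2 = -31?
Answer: 76729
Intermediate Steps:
R = -29 (R = 2 - 31 = -29)
(2*(-41) + (((-2 + 6*1) + R)*(3 + 3) - 45))² = (2*(-41) + (((-2 + 6*1) - 29)*(3 + 3) - 45))² = (-82 + (((-2 + 6) - 29)*6 - 45))² = (-82 + ((4 - 29)*6 - 45))² = (-82 + (-25*6 - 45))² = (-82 + (-150 - 45))² = (-82 - 195)² = (-277)² = 76729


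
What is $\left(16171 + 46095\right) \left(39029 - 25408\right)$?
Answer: $848125186$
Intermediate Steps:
$\left(16171 + 46095\right) \left(39029 - 25408\right) = 62266 \cdot 13621 = 848125186$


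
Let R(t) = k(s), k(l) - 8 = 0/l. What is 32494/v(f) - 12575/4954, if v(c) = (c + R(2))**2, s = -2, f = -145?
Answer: -75044899/92981626 ≈ -0.80709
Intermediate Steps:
k(l) = 8 (k(l) = 8 + 0/l = 8 + 0 = 8)
R(t) = 8
v(c) = (8 + c)**2 (v(c) = (c + 8)**2 = (8 + c)**2)
32494/v(f) - 12575/4954 = 32494/((8 - 145)**2) - 12575/4954 = 32494/((-137)**2) - 12575*1/4954 = 32494/18769 - 12575/4954 = -75044899/92981626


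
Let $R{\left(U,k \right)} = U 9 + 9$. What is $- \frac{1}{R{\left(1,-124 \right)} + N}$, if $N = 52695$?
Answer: $- \frac{1}{52713} \approx -1.8971 \cdot 10^{-5}$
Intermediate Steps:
$R{\left(U,k \right)} = 9 + 9 U$ ($R{\left(U,k \right)} = 9 U + 9 = 9 + 9 U$)
$- \frac{1}{R{\left(1,-124 \right)} + N} = - \frac{1}{\left(9 + 9 \cdot 1\right) + 52695} = - \frac{1}{\left(9 + 9\right) + 52695} = - \frac{1}{18 + 52695} = - \frac{1}{52713}$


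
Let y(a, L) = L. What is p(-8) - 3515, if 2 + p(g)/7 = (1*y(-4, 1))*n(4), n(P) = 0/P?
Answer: -3529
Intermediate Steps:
n(P) = 0
p(g) = -14 (p(g) = -14 + 7*((1*1)*0) = -14 + 7*(1*0) = -14 + 7*0 = -14 + 0 = -14)
p(-8) - 3515 = -14 - 3515 = -3529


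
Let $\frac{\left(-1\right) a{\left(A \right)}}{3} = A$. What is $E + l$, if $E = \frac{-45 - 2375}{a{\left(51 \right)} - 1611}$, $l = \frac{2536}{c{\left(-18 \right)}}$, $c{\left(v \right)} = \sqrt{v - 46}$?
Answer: $\frac{605}{441} - 317 i \approx 1.3719 - 317.0 i$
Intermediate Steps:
$a{\left(A \right)} = - 3 A$
$c{\left(v \right)} = \sqrt{-46 + v}$
$l = - 317 i$ ($l = \frac{2536}{\sqrt{-46 - 18}} = \frac{2536}{\sqrt{-64}} = \frac{2536}{8 i} = 2536 \left(- \frac{i}{8}\right) = - 317 i \approx - 317.0 i$)
$E = \frac{605}{441}$ ($E = \frac{-45 - 2375}{\left(-3\right) 51 - 1611} = - \frac{2420}{-153 - 1611} = - \frac{2420}{-1764} = \left(-2420\right) \left(- \frac{1}{1764}\right) = \frac{605}{441} \approx 1.3719$)
$E + l = \frac{605}{441} - 317 i$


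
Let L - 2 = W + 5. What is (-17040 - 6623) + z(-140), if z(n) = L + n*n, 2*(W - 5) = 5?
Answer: -8097/2 ≈ -4048.5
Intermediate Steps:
W = 15/2 (W = 5 + (½)*5 = 5 + 5/2 = 15/2 ≈ 7.5000)
L = 29/2 (L = 2 + (15/2 + 5) = 2 + 25/2 = 29/2 ≈ 14.500)
z(n) = 29/2 + n² (z(n) = 29/2 + n*n = 29/2 + n²)
(-17040 - 6623) + z(-140) = (-17040 - 6623) + (29/2 + (-140)²) = -23663 + (29/2 + 19600) = -23663 + 39229/2 = -8097/2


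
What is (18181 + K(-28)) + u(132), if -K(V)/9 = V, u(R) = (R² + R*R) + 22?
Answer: 53303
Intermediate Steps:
u(R) = 22 + 2*R² (u(R) = (R² + R²) + 22 = 2*R² + 22 = 22 + 2*R²)
K(V) = -9*V
(18181 + K(-28)) + u(132) = (18181 - 9*(-28)) + (22 + 2*132²) = (18181 + 252) + (22 + 2*17424) = 18433 + (22 + 34848) = 18433 + 34870 = 53303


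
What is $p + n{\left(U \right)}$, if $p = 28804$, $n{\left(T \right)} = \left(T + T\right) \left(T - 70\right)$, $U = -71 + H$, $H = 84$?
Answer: $27322$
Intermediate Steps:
$U = 13$ ($U = -71 + 84 = 13$)
$n{\left(T \right)} = 2 T \left(-70 + T\right)$
$p + n{\left(U \right)} = 28804 + 2 \cdot 13 \left(-70 + 13\right) = 28804 + 2 \cdot 13 \left(-57\right) = 28804 - 1482 = 27322$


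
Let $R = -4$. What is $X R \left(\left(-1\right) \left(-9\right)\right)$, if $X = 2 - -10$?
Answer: $-432$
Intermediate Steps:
$X = 12$ ($X = 2 + 10 = 12$)
$X R \left(\left(-1\right) \left(-9\right)\right) = 12 \left(-4\right) \left(\left(-1\right) \left(-9\right)\right) = \left(-48\right) 9 = -432$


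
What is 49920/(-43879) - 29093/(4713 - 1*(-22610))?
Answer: -2640535907/1198905917 ≈ -2.2025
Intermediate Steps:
49920/(-43879) - 29093/(4713 - 1*(-22610)) = 49920*(-1/43879) - 29093/(4713 + 22610) = -49920/43879 - 29093/27323 = -2640535907/1198905917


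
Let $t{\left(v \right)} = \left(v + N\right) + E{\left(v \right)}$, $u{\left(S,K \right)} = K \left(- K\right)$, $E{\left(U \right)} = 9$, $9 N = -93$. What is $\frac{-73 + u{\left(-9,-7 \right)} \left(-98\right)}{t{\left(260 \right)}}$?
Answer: $\frac{14187}{776} \approx 18.282$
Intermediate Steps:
$N = - \frac{31}{3}$ ($N = \frac{1}{9} \left(-93\right) = - \frac{31}{3} \approx -10.333$)
$u{\left(S,K \right)} = - K^{2}$
$t{\left(v \right)} = - \frac{4}{3} + v$ ($t{\left(v \right)} = \left(v - \frac{31}{3}\right) + 9 = \left(- \frac{31}{3} + v\right) + 9 = - \frac{4}{3} + v$)
$\frac{-73 + u{\left(-9,-7 \right)} \left(-98\right)}{t{\left(260 \right)}} = \frac{-73 + - \left(-7\right)^{2} \left(-98\right)}{- \frac{4}{3} + 260} = \frac{-73 + \left(-1\right) 49 \left(-98\right)}{\frac{776}{3}} = \left(-73 - -4802\right) \frac{3}{776} = \left(-73 + 4802\right) \frac{3}{776} = 4729 \cdot \frac{3}{776} = \frac{14187}{776}$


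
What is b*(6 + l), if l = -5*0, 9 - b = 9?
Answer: 0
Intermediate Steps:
b = 0 (b = 9 - 1*9 = 9 - 9 = 0)
l = 0
b*(6 + l) = 0*(6 + 0) = 0*6 = 0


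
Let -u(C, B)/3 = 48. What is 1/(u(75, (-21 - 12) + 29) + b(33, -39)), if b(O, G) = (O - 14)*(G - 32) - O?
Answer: -1/1526 ≈ -0.00065531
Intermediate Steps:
u(C, B) = -144 (u(C, B) = -3*48 = -144)
b(O, G) = -O + (-32 + G)*(-14 + O) (b(O, G) = (-14 + O)*(-32 + G) - O = (-32 + G)*(-14 + O) - O = -O + (-32 + G)*(-14 + O))
1/(u(75, (-21 - 12) + 29) + b(33, -39)) = 1/(-144 + (448 - 33*33 - 14*(-39) - 39*33)) = 1/(-144 + (448 - 1089 + 546 - 1287)) = 1/(-144 - 1382) = 1/(-1526) = -1/1526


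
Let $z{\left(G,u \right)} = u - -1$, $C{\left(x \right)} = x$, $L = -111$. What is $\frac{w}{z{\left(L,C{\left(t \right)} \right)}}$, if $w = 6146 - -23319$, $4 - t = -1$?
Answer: $\frac{29465}{6} \approx 4910.8$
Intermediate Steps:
$t = 5$ ($t = 4 - -1 = 4 + 1 = 5$)
$w = 29465$ ($w = 6146 + 23319 = 29465$)
$z{\left(G,u \right)} = 1 + u$ ($z{\left(G,u \right)} = u + 1 = 1 + u$)
$\frac{w}{z{\left(L,C{\left(t \right)} \right)}} = \frac{29465}{1 + 5} = \frac{29465}{6}$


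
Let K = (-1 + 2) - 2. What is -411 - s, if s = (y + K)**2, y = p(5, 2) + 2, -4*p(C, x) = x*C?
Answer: -1653/4 ≈ -413.25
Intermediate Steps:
p(C, x) = -C*x/4 (p(C, x) = -x*C/4 = -C*x/4)
y = -1/2 (y = -1/4*5*2 + 2 = -5/2 + 2 = -1/2 ≈ -0.50000)
K = -1 (K = 1 - 2 = -1)
s = 9/4 (s = (-1/2 - 1)**2 = (-3/2)**2 = 9/4 ≈ 2.2500)
-411 - s = -411 - 1*9/4 = -411 - 9/4 = -1653/4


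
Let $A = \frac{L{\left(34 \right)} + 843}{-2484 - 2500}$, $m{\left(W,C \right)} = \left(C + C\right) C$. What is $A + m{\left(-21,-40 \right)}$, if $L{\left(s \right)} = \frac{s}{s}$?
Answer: $\frac{3986989}{1246} \approx 3199.8$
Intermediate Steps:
$L{\left(s \right)} = 1$
$m{\left(W,C \right)} = 2 C^{2}$ ($m{\left(W,C \right)} = 2 C C = 2 C^{2}$)
$A = - \frac{211}{1246}$ ($A = \frac{1 + 843}{-2484 - 2500} = \frac{844}{-4984} = 844 \left(- \frac{1}{4984}\right) = - \frac{211}{1246} \approx -0.16934$)
$A + m{\left(-21,-40 \right)} = - \frac{211}{1246} + 2 \left(-40\right)^{2} = - \frac{211}{1246} + 2 \cdot 1600 = - \frac{211}{1246} + 3200 = \frac{3986989}{1246}$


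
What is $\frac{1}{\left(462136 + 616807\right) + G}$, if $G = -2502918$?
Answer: $- \frac{1}{1423975} \approx -7.0226 \cdot 10^{-7}$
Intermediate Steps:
$\frac{1}{\left(462136 + 616807\right) + G} = \frac{1}{\left(462136 + 616807\right) - 2502918} = \frac{1}{1078943 - 2502918} = \frac{1}{-1423975} = - \frac{1}{1423975}$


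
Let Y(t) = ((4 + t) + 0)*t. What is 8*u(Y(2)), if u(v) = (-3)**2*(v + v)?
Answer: 1728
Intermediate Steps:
Y(t) = t*(4 + t) (Y(t) = (4 + t)*t = t*(4 + t))
u(v) = 18*v (u(v) = 9*(2*v) = 18*v)
8*u(Y(2)) = 8*(18*(2*(4 + 2))) = 8*(18*(2*6)) = 8*(18*12) = 8*216 = 1728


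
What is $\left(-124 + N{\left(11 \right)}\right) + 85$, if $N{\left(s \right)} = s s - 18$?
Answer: $64$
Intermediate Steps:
$N{\left(s \right)} = -18 + s^{2}$ ($N{\left(s \right)} = s^{2} - 18 = -18 + s^{2}$)
$\left(-124 + N{\left(11 \right)}\right) + 85 = \left(-124 - \left(18 - 11^{2}\right)\right) + 85 = \left(-124 + \left(-18 + 121\right)\right) + 85 = \left(-124 + 103\right) + 85 = -21 + 85 = 64$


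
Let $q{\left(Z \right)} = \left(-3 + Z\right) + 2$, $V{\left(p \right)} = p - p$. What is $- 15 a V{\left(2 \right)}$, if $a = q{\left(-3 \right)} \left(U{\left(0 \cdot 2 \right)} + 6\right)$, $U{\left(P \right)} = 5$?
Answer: $0$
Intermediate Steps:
$V{\left(p \right)} = 0$
$q{\left(Z \right)} = -1 + Z$
$a = -44$ ($a = \left(-1 - 3\right) \left(5 + 6\right) = \left(-4\right) 11 = -44$)
$- 15 a V{\left(2 \right)} = \left(-15\right) \left(-44\right) 0 = 660 \cdot 0 = 0$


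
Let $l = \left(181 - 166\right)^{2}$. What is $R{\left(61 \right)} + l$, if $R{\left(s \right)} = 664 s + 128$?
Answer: $40857$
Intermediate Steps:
$R{\left(s \right)} = 128 + 664 s$
$l = 225$ ($l = 15^{2} = 225$)
$R{\left(61 \right)} + l = \left(128 + 664 \cdot 61\right) + 225 = \left(128 + 40504\right) + 225 = 40632 + 225 = 40857$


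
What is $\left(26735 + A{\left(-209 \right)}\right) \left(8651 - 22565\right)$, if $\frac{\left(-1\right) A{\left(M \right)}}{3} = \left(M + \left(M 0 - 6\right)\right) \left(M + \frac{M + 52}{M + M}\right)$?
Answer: $\frac{313565869215}{209} \approx 1.5003 \cdot 10^{9}$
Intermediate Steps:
$A{\left(M \right)} = - 3 \left(-6 + M\right) \left(M + \frac{52 + M}{2 M}\right)$ ($A{\left(M \right)} = - 3 \left(M + \left(M 0 - 6\right)\right) \left(M + \frac{M + 52}{M + M}\right) = - 3 \left(M + \left(0 - 6\right)\right) \left(M + \frac{52 + M}{2 M}\right) = - 3 \left(M - 6\right) \left(M + \left(52 + M\right) \frac{1}{2 M}\right) = - 3 \left(-6 + M\right) \left(M + \frac{52 + M}{2 M}\right)$)
$\left(26735 + A{\left(-209 \right)}\right) \left(8651 - 22565\right) = \left(26735 + \left(-69 - 3 \left(-209\right)^{2} + \frac{468}{-209} + \frac{33}{2} \left(-209\right)\right)\right) \left(8651 - 22565\right) = \left(26735 - \frac{56247225}{418}\right) \left(-13914\right) = \left(- \frac{45071995}{418}\right) \left(-13914\right) = \frac{313565869215}{209}$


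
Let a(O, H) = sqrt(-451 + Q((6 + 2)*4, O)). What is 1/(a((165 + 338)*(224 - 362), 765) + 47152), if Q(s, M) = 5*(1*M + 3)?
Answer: 23576/1111829305 - I*sqrt(347506)/2223658610 ≈ 2.1205e-5 - 2.651e-7*I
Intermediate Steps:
Q(s, M) = 15 + 5*M (Q(s, M) = 5*(M + 3) = 5*(3 + M) = 15 + 5*M)
a(O, H) = sqrt(-436 + 5*O) (a(O, H) = sqrt(-451 + (15 + 5*O)) = sqrt(-436 + 5*O))
1/(a((165 + 338)*(224 - 362), 765) + 47152) = 1/(sqrt(-436 + 5*((165 + 338)*(224 - 362))) + 47152) = 1/(sqrt(-436 + 5*(503*(-138))) + 47152) = 1/(sqrt(-436 + 5*(-69414)) + 47152) = 1/(sqrt(-436 - 347070) + 47152) = 1/(sqrt(-347506) + 47152) = 1/(I*sqrt(347506) + 47152) = 1/(47152 + I*sqrt(347506))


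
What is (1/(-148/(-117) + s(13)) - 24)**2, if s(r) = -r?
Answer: 1093558761/1885129 ≈ 580.10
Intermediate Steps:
(1/(-148/(-117) + s(13)) - 24)**2 = (1/(-148/(-117) - 1*13) - 24)**2 = (1/(-148*(-1/117) - 13) - 24)**2 = (1/(148/117 - 13) - 24)**2 = (1/(-1373/117) - 24)**2 = (-117/1373 - 24)**2 = (-33069/1373)**2 = 1093558761/1885129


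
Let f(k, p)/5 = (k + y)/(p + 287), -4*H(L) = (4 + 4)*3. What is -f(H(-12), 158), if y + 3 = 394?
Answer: -385/89 ≈ -4.3258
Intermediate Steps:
y = 391 (y = -3 + 394 = 391)
H(L) = -6 (H(L) = -(4 + 4)*3/4 = -2*3 = -1/4*24 = -6)
f(k, p) = 5*(391 + k)/(287 + p) (f(k, p) = 5*((k + 391)/(p + 287)) = 5*((391 + k)/(287 + p)) = 5*(391 + k)/(287 + p))
-f(H(-12), 158) = -5*(391 - 6)/(287 + 158) = -5*385/445 = -1*385/89 = -385/89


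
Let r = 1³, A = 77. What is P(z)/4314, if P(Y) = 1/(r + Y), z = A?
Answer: 1/336492 ≈ 2.9718e-6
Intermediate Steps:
z = 77
r = 1
P(Y) = 1/(1 + Y)
P(z)/4314 = 1/((1 + 77)*4314) = (1/4314)/78 = (1/78)*(1/4314) = 1/336492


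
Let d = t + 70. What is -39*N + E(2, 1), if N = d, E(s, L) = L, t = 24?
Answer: -3665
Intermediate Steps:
d = 94 (d = 24 + 70 = 94)
N = 94
-39*N + E(2, 1) = -39*94 + 1 = -3666 + 1 = -3665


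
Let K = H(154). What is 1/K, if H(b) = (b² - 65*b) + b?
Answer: 1/13860 ≈ 7.2150e-5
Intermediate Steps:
H(b) = b² - 64*b
K = 13860 (K = 154*(-64 + 154) = 154*90 = 13860)
1/K = 1/13860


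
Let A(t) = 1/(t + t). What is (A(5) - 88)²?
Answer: 772641/100 ≈ 7726.4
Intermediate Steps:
A(t) = 1/(2*t)
(A(5) - 88)² = ((½)/5 - 88)² = ((½)*(⅕) - 88)² = (⅒ - 88)² = (-879/10)² = 772641/100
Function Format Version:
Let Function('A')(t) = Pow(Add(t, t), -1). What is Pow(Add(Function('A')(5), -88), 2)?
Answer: Rational(772641, 100) ≈ 7726.4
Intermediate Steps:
Function('A')(t) = Mul(Rational(1, 2), Pow(t, -1)) (Function('A')(t) = Pow(Mul(2, t), -1) = Mul(Rational(1, 2), Pow(t, -1)))
Pow(Add(Function('A')(5), -88), 2) = Pow(Add(Mul(Rational(1, 2), Pow(5, -1)), -88), 2) = Pow(Add(Mul(Rational(1, 2), Rational(1, 5)), -88), 2) = Pow(Add(Rational(1, 10), -88), 2) = Pow(Rational(-879, 10), 2) = Rational(772641, 100)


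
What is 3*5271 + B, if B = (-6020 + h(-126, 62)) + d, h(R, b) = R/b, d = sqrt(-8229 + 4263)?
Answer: 303520/31 + I*sqrt(3966) ≈ 9791.0 + 62.976*I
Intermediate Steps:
d = I*sqrt(3966) (d = sqrt(-3966) = I*sqrt(3966) ≈ 62.976*I)
B = -186683/31 + I*sqrt(3966) (B = (-6020 - 126/62) + I*sqrt(3966) = (-6020 - 126*1/62) + I*sqrt(3966) = (-6020 - 63/31) + I*sqrt(3966) = -186683/31 + I*sqrt(3966) ≈ -6022.0 + 62.976*I)
3*5271 + B = 3*5271 + (-186683/31 + I*sqrt(3966)) = 15813 + (-186683/31 + I*sqrt(3966)) = 303520/31 + I*sqrt(3966)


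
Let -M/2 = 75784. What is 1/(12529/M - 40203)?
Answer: -151568/6093500833 ≈ -2.4874e-5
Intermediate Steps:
M = -151568 (M = -2*75784 = -151568)
1/(12529/M - 40203) = 1/(12529/(-151568) - 40203) = 1/(12529*(-1/151568) - 40203) = 1/(-12529/151568 - 40203) = 1/(-6093500833/151568) = -151568/6093500833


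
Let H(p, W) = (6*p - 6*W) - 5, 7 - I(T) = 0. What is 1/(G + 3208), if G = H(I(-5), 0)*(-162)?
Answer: -1/2786 ≈ -0.00035894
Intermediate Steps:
I(T) = 7 (I(T) = 7 - 1*0 = 7 + 0 = 7)
H(p, W) = -5 - 6*W + 6*p (H(p, W) = (-6*W + 6*p) - 5 = -5 - 6*W + 6*p)
G = -5994 (G = (-5 - 6*0 + 6*7)*(-162) = (-5 + 0 + 42)*(-162) = 37*(-162) = -5994)
1/(G + 3208) = 1/(-5994 + 3208) = 1/(-2786) = -1/2786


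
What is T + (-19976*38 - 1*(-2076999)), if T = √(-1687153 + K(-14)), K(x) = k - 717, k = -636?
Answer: 1317911 + I*√1688506 ≈ 1.3179e+6 + 1299.4*I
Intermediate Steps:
K(x) = -1353 (K(x) = -636 - 717 = -1353)
T = I*√1688506 (T = √(-1687153 - 1353) = √(-1688506) = I*√1688506 ≈ 1299.4*I)
T + (-19976*38 - 1*(-2076999)) = I*√1688506 + (-19976*38 - 1*(-2076999)) = I*√1688506 + (-759088 + 2076999) = I*√1688506 + 1317911 = 1317911 + I*√1688506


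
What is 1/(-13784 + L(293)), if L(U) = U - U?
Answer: -1/13784 ≈ -7.2548e-5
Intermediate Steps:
L(U) = 0
1/(-13784 + L(293)) = 1/(-13784 + 0) = 1/(-13784) = -1/13784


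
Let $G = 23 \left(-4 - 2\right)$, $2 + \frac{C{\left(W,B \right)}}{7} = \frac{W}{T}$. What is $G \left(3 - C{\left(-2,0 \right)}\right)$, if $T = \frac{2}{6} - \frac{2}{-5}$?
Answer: $- \frac{54786}{11} \approx -4980.5$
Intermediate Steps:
$T = \frac{11}{15}$ ($T = 2 \cdot \frac{1}{6} - - \frac{2}{5} = \frac{1}{3} + \frac{2}{5} = \frac{11}{15} \approx 0.73333$)
$C{\left(W,B \right)} = -14 + \frac{105 W}{11}$ ($C{\left(W,B \right)} = -14 + 7 \frac{W}{\frac{11}{15}} = -14 + 7 W \frac{15}{11} = -14 + 7 \frac{15 W}{11} = -14 + \frac{105 W}{11}$)
$G = -138$ ($G = 23 \left(-6\right) = -138$)
$G \left(3 - C{\left(-2,0 \right)}\right) = - 138 \left(3 - \left(-14 + \frac{105}{11} \left(-2\right)\right)\right) = - 138 \left(3 - \left(-14 - \frac{210}{11}\right)\right) = - 138 \left(3 - - \frac{364}{11}\right) = - 138 \left(3 + \frac{364}{11}\right) = \left(-138\right) \frac{397}{11} = - \frac{54786}{11}$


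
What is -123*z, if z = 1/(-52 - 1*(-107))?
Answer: -123/55 ≈ -2.2364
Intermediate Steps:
z = 1/55 (z = 1/(-52 + 107) = 1/55 ≈ 0.018182)
-123*z = -123*1/55 = -123/55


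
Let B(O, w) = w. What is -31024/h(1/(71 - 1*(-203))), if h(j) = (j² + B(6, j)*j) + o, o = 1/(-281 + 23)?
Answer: 9389417478/1165 ≈ 8.0596e+6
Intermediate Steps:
o = -1/258 (o = 1/(-258) = -1/258 ≈ -0.0038760)
h(j) = -1/258 + 2*j² (h(j) = (j² + j*j) - 1/258 = (j² + j²) - 1/258 = 2*j² - 1/258 = -1/258 + 2*j²)
-31024/h(1/(71 - 1*(-203))) = -31024/(-1/258 + 2*(1/(71 - 1*(-203)))²) = -31024/(-1/258 + 2*(1/(71 + 203))²) = -31024/(-1/258 + 2*(1/274)²) = -31024/(-1/258 + 2*(1/75076)) = -31024/(-1/258 + 1/37538) = -31024/(-9320/2421201) = -31024*(-2421201/9320) = 9389417478/1165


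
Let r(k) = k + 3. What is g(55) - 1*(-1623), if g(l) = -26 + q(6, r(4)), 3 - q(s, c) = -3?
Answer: 1603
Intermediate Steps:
r(k) = 3 + k
q(s, c) = 6 (q(s, c) = 3 - 1*(-3) = 3 + 3 = 6)
g(l) = -20 (g(l) = -26 + 6 = -20)
g(55) - 1*(-1623) = -20 - 1*(-1623) = -20 + 1623 = 1603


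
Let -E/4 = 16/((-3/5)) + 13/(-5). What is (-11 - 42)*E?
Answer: -93068/15 ≈ -6204.5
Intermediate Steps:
E = 1756/15 (E = -4*(16/((-3/5)) + 13/(-5)) = -4*(16/((-3*⅕)) + 13*(-⅕)) = -4*(16/(-⅗) - 13/5) = -4*(16*(-5/3) - 13/5) = -4*(-80/3 - 13/5) = -4*(-439/15) = 1756/15 ≈ 117.07)
(-11 - 42)*E = (-11 - 42)*(1756/15) = -53*1756/15 = -93068/15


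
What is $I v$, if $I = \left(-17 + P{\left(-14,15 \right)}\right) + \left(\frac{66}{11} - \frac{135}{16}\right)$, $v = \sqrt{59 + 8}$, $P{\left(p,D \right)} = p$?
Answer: $- \frac{535 \sqrt{67}}{16} \approx -273.7$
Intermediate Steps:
$v = \sqrt{67} \approx 8.1853$
$I = - \frac{535}{16}$ ($I = \left(-17 - 14\right) + \left(\frac{66}{11} - \frac{135}{16}\right) = -31 + \left(66 \cdot \frac{1}{11} - \frac{135}{16}\right) = -31 + \left(6 - \frac{135}{16}\right) = -31 - \frac{39}{16} = - \frac{535}{16} \approx -33.438$)
$I v = - \frac{535 \sqrt{67}}{16}$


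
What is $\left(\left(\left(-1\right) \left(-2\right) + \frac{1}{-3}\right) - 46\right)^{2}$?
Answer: $\frac{17689}{9} \approx 1965.4$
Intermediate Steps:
$\left(\left(\left(-1\right) \left(-2\right) + \frac{1}{-3}\right) - 46\right)^{2} = \left(\left(2 - \frac{1}{3}\right) - 46\right)^{2} = \left(\frac{5}{3} - 46\right)^{2} = \left(- \frac{133}{3}\right)^{2} = \frac{17689}{9}$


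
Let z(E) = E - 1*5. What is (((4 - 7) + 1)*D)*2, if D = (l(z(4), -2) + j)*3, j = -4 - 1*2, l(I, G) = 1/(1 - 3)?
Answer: 78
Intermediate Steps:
z(E) = -5 + E (z(E) = E - 5 = -5 + E)
l(I, G) = -½ (l(I, G) = 1/(-2) = -½)
j = -6 (j = -4 - 2 = -6)
D = -39/2 (D = (-½ - 6)*3 = -13/2*3 = -39/2 ≈ -19.500)
(((4 - 7) + 1)*D)*2 = (((4 - 7) + 1)*(-39/2))*2 = ((-3 + 1)*(-39/2))*2 = -2*(-39/2)*2 = 39*2 = 78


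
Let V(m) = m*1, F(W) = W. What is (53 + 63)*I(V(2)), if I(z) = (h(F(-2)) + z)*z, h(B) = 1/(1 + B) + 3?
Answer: 928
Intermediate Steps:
h(B) = 3 + 1/(1 + B)
V(m) = m
I(z) = z*(2 + z) (I(z) = ((4 + 3*(-2))/(1 - 2) + z)*z = ((4 - 6)/(-1) + z)*z = (-1*(-2) + z)*z = (2 + z)*z = z*(2 + z))
(53 + 63)*I(V(2)) = (53 + 63)*(2*(2 + 2)) = 116*(2*4) = 116*8 = 928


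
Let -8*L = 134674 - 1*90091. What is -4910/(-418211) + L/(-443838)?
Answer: 12026352551/494981156848 ≈ 0.024297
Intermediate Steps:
L = -44583/8 (L = -(134674 - 1*90091)/8 = -(134674 - 90091)/8 = -1/8*44583 = -44583/8 ≈ -5572.9)
-4910/(-418211) + L/(-443838) = -4910/(-418211) - 44583/8/(-443838) = -4910*(-1/418211) - 44583/8*(-1/443838) = 4910/418211 + 14861/1183568 = 12026352551/494981156848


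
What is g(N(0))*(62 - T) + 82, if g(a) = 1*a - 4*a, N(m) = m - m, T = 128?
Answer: 82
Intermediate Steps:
N(m) = 0
g(a) = -3*a (g(a) = a - 4*a = -3*a)
g(N(0))*(62 - T) + 82 = (-3*0)*(62 - 1*128) + 82 = 0*(62 - 128) + 82 = 0*(-66) + 82 = 0 + 82 = 82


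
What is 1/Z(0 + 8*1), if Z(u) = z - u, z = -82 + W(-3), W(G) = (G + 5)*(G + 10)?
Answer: -1/76 ≈ -0.013158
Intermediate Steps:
W(G) = (5 + G)*(10 + G)
z = -68 (z = -82 + (50 + (-3)**2 + 15*(-3)) = -82 + (50 + 9 - 45) = -82 + 14 = -68)
Z(u) = -68 - u
1/Z(0 + 8*1) = 1/(-68 - (0 + 8*1)) = 1/(-68 - (0 + 8)) = 1/(-68 - 1*8) = 1/(-68 - 8) = 1/(-76) = -1/76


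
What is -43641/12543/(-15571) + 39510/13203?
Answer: 285820661339/95505148917 ≈ 2.9927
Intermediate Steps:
-43641/12543/(-15571) + 39510/13203 = -43641*1/12543*(-1/15571) + 39510*(1/13203) = -14547/4181*(-1/15571) + 4390/1467 = 14547/65102351 + 4390/1467 = 285820661339/95505148917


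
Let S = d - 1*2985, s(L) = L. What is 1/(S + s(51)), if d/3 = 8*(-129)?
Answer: -1/6030 ≈ -0.00016584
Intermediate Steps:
d = -3096 (d = 3*(8*(-129)) = 3*(-1032) = -3096)
S = -6081 (S = -3096 - 1*2985 = -3096 - 2985 = -6081)
1/(S + s(51)) = 1/(-6081 + 51) = 1/(-6030) = -1/6030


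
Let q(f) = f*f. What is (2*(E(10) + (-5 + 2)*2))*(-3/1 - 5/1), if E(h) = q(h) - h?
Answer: -1344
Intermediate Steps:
q(f) = f²
E(h) = h² - h
(2*(E(10) + (-5 + 2)*2))*(-3/1 - 5/1) = (2*(10*(-1 + 10) + (-5 + 2)*2))*(-3/1 - 5/1) = (2*(10*9 - 3*2))*(-3*1 - 5*1) = (2*(90 - 6))*(-3 - 5) = (2*84)*(-8) = 168*(-8) = -1344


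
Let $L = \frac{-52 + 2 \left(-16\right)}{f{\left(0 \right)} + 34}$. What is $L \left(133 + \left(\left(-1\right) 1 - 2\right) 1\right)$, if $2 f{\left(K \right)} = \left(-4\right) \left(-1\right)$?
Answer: $- \frac{910}{3} \approx -303.33$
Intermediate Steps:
$f{\left(K \right)} = 2$ ($f{\left(K \right)} = \frac{\left(-4\right) \left(-1\right)}{2} = \frac{1}{2} \cdot 4 = 2$)
$L = - \frac{7}{3}$ ($L = \frac{-52 + 2 \left(-16\right)}{2 + 34} = \frac{-52 - 32}{36} = \left(-84\right) \frac{1}{36} = - \frac{7}{3} \approx -2.3333$)
$L \left(133 + \left(\left(-1\right) 1 - 2\right) 1\right) = - \frac{7 \left(133 + \left(\left(-1\right) 1 - 2\right) 1\right)}{3} = - \frac{7 \left(133 + \left(-1 - 2\right) 1\right)}{3} = - \frac{7 \left(133 - 3\right)}{3} = \left(- \frac{7}{3}\right) 130 = - \frac{910}{3}$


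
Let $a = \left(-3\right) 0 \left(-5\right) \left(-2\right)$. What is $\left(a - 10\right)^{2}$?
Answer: $100$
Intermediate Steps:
$a = 0$ ($a = 0 \left(-5\right) \left(-2\right) = 0 \left(-2\right) = 0$)
$\left(a - 10\right)^{2} = \left(0 - 10\right)^{2} = \left(-10\right)^{2} = 100$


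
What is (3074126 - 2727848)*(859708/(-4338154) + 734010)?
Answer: 551317437915474648/2169077 ≈ 2.5417e+11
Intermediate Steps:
(3074126 - 2727848)*(859708/(-4338154) + 734010) = 346278*(859708*(-1/4338154) + 734010) = 346278*(-429854/2169077 + 734010) = 346278*(1592123778916/2169077) = 551317437915474648/2169077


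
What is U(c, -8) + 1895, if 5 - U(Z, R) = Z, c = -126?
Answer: 2026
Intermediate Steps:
U(Z, R) = 5 - Z
U(c, -8) + 1895 = (5 - 1*(-126)) + 1895 = (5 + 126) + 1895 = 131 + 1895 = 2026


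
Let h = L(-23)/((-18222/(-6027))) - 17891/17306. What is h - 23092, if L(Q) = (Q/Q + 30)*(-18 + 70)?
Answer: -1185708296867/52558322 ≈ -22560.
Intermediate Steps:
L(Q) = 1612 (L(Q) = (1 + 30)*52 = 31*52 = 1612)
h = 27968474757/52558322 (h = 1612/((-18222/(-6027))) - 17891/17306 = 1612/((-18222*(-1/6027))) - 17891*1/17306 = 1612/(6074/2009) - 17891/17306 = 1612*(2009/6074) - 17891/17306 = 1619254/3037 - 17891/17306 = 27968474757/52558322 ≈ 532.14)
h - 23092 = 27968474757/52558322 - 23092 = -1185708296867/52558322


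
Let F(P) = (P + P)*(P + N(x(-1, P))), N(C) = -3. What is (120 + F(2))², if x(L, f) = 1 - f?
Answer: 13456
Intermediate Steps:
F(P) = 2*P*(-3 + P) (F(P) = (P + P)*(P - 3) = (2*P)*(-3 + P) = 2*P*(-3 + P))
(120 + F(2))² = (120 + 2*2*(-3 + 2))² = (120 + 2*2*(-1))² = (120 - 4)² = 116² = 13456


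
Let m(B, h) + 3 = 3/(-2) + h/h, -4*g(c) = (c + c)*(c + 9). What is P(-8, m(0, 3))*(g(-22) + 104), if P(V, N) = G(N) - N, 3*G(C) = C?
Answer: -91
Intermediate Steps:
g(c) = -c*(9 + c)/2 (g(c) = -(c + c)*(c + 9)/4 = -2*c*(9 + c)/4 = -c*(9 + c)/2)
m(B, h) = -7/2 (m(B, h) = -3 + (3/(-2) + h/h) = -3 + (3*(-1/2) + 1) = -3 + (-3/2 + 1) = -3 - 1/2 = -7/2)
G(C) = C/3
P(V, N) = -2*N/3 (P(V, N) = N/3 - N = -2*N/3)
P(-8, m(0, 3))*(g(-22) + 104) = (-2/3*(-7/2))*(-1/2*(-22)*(9 - 22) + 104) = 7*(-1/2*(-22)*(-13) + 104)/3 = 7*(-143 + 104)/3 = (7/3)*(-39) = -91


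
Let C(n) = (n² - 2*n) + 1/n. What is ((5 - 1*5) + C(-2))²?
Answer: 225/4 ≈ 56.250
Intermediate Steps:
C(n) = 1/n + n² - 2*n
((5 - 1*5) + C(-2))² = ((5 - 1*5) + (1 + (-2)²*(-2 - 2))/(-2))² = ((5 - 5) - (1 + 4*(-4))/2)² = (0 - (1 - 16)/2)² = (0 - ½*(-15))² = (0 + 15/2)² = (15/2)² = 225/4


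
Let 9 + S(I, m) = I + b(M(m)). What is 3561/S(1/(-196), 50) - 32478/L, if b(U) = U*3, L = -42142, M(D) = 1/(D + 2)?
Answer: -95407992333/240188329 ≈ -397.22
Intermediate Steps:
M(D) = 1/(2 + D)
b(U) = 3*U
S(I, m) = -9 + I + 3/(2 + m) (S(I, m) = -9 + (I + 3/(2 + m)) = -9 + I + 3/(2 + m))
3561/S(1/(-196), 50) - 32478/L = 3561/(((3 + (-9 + 1/(-196))*(2 + 50))/(2 + 50))) - 32478/(-42142) = 3561/(((3 + (-9 - 1/196)*52)/52)) - 32478*(-1/42142) = 3561/(((3 - 1765/196*52)/52)) + 16239/21071 = 3561/(((3 - 22945/49)/52)) + 16239/21071 = 3561/(((1/52)*(-22798/49))) + 16239/21071 = 3561/(-11399/1274) + 16239/21071 = 3561*(-1274/11399) + 16239/21071 = -4536714/11399 + 16239/21071 = -95407992333/240188329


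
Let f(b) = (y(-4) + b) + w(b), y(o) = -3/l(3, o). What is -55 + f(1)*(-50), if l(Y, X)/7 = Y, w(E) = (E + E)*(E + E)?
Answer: -2085/7 ≈ -297.86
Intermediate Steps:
w(E) = 4*E² (w(E) = (2*E)*(2*E) = 4*E²)
l(Y, X) = 7*Y
y(o) = -⅐ (y(o) = -3/(7*3) = -3/21 = -3*1/21 = -⅐)
f(b) = -⅐ + b + 4*b² (f(b) = (-⅐ + b) + 4*b² = -⅐ + b + 4*b²)
-55 + f(1)*(-50) = -55 + (-⅐ + 1 + 4*1²)*(-50) = -55 + (-⅐ + 1 + 4*1)*(-50) = -55 + (-⅐ + 1 + 4)*(-50) = -55 + (34/7)*(-50) = -55 - 1700/7 = -2085/7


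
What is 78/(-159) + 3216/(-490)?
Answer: -91594/12985 ≈ -7.0538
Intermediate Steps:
78/(-159) + 3216/(-490) = 78*(-1/159) + 3216*(-1/490) = -26/53 - 1608/245 = -91594/12985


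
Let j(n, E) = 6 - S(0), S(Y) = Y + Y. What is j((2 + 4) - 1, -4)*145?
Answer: 870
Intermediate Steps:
S(Y) = 2*Y
j(n, E) = 6 (j(n, E) = 6 - 2*0 = 6 - 1*0 = 6 + 0 = 6)
j((2 + 4) - 1, -4)*145 = 6*145 = 870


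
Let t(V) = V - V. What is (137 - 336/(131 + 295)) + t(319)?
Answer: 9671/71 ≈ 136.21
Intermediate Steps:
t(V) = 0
(137 - 336/(131 + 295)) + t(319) = (137 - 336/(131 + 295)) + 0 = (137 - 336/426) + 0 = (137 + (1/426)*(-336)) + 0 = (137 - 56/71) + 0 = 9671/71 + 0 = 9671/71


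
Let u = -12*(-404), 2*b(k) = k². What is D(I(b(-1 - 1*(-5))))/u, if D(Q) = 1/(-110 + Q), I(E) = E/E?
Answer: -1/528432 ≈ -1.8924e-6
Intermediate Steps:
b(k) = k²/2
I(E) = 1
u = 4848
D(I(b(-1 - 1*(-5))))/u = 1/((-110 + 1)*4848) = (1/4848)/(-109) = -1/109*1/4848 = -1/528432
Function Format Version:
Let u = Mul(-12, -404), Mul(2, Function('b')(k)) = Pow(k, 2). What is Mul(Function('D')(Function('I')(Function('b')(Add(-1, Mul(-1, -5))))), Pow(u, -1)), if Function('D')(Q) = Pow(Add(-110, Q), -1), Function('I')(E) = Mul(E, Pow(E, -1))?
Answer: Rational(-1, 528432) ≈ -1.8924e-6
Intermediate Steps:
Function('b')(k) = Mul(Rational(1, 2), Pow(k, 2))
Function('I')(E) = 1
u = 4848
Mul(Function('D')(Function('I')(Function('b')(Add(-1, Mul(-1, -5))))), Pow(u, -1)) = Mul(Pow(Add(-110, 1), -1), Pow(4848, -1)) = Mul(Pow(-109, -1), Rational(1, 4848)) = Mul(Rational(-1, 109), Rational(1, 4848)) = Rational(-1, 528432)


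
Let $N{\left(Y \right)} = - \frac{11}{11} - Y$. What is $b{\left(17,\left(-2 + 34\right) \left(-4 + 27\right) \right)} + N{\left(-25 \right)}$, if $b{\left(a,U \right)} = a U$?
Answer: $12536$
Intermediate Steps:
$N{\left(Y \right)} = -1 - Y$ ($N{\left(Y \right)} = \left(-11\right) \frac{1}{11} - Y = -1 - Y$)
$b{\left(a,U \right)} = U a$
$b{\left(17,\left(-2 + 34\right) \left(-4 + 27\right) \right)} + N{\left(-25 \right)} = \left(-2 + 34\right) \left(-4 + 27\right) 17 - -24 = 32 \cdot 23 \cdot 17 + \left(-1 + 25\right) = 736 \cdot 17 + 24 = 12512 + 24 = 12536$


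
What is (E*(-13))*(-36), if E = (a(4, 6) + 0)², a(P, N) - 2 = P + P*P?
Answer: 226512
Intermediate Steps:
a(P, N) = 2 + P + P² (a(P, N) = 2 + (P + P*P) = 2 + (P + P²) = 2 + P + P²)
E = 484 (E = ((2 + 4 + 4²) + 0)² = ((2 + 4 + 16) + 0)² = (22 + 0)² = 22² = 484)
(E*(-13))*(-36) = (484*(-13))*(-36) = -6292*(-36) = 226512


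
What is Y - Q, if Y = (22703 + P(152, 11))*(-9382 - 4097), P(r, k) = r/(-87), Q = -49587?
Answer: -8872277414/29 ≈ -3.0594e+8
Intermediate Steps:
P(r, k) = -r/87 (P(r, k) = r*(-1/87) = -r/87)
Y = -8873715437/29 (Y = (22703 - 1/87*152)*(-9382 - 4097) = (22703 - 152/87)*(-13479) = (1975009/87)*(-13479) = -8873715437/29 ≈ -3.0599e+8)
Y - Q = -8873715437/29 - 1*(-49587) = -8873715437/29 + 49587 = -8872277414/29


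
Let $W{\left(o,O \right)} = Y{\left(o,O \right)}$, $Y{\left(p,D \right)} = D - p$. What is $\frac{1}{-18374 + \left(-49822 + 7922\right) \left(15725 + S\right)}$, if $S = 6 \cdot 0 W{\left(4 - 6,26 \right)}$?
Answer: $- \frac{1}{658895874} \approx -1.5177 \cdot 10^{-9}$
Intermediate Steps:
$W{\left(o,O \right)} = O - o$
$S = 0$ ($S = 6 \cdot 0 \left(26 - \left(4 - 6\right)\right) = 0 \left(26 - \left(4 - 6\right)\right) = 0 \left(26 - -2\right) = 0 \left(26 + 2\right) = 0 \cdot 28 = 0$)
$\frac{1}{-18374 + \left(-49822 + 7922\right) \left(15725 + S\right)} = \frac{1}{-18374 + \left(-49822 + 7922\right) \left(15725 + 0\right)} = \frac{1}{-18374 - 658877500} = \frac{1}{-658895874} = - \frac{1}{658895874}$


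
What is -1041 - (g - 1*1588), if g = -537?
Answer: 1084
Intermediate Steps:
-1041 - (g - 1*1588) = -1041 - (-537 - 1*1588) = -1041 - (-537 - 1588) = -1041 - 1*(-2125) = -1041 + 2125 = 1084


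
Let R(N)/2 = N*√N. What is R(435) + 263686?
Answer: 263686 + 870*√435 ≈ 2.8183e+5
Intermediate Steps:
R(N) = 2*N^(3/2) (R(N) = 2*(N*√N) = 2*N^(3/2))
R(435) + 263686 = 2*435^(3/2) + 263686 = 2*(435*√435) + 263686 = 870*√435 + 263686 = 263686 + 870*√435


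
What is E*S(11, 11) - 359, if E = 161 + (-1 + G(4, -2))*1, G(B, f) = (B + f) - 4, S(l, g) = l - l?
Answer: -359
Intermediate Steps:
S(l, g) = 0
G(B, f) = -4 + B + f
E = 158 (E = 161 + (-1 + (-4 + 4 - 2))*1 = 161 + (-1 - 2)*1 = 161 - 3*1 = 161 - 3 = 158)
E*S(11, 11) - 359 = 158*0 - 359 = 0 - 359 = -359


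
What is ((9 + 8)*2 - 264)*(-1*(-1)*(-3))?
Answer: 690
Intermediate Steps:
((9 + 8)*2 - 264)*(-1*(-1)*(-3)) = (17*2 - 264)*(1*(-3)) = (34 - 264)*(-3) = -230*(-3) = 690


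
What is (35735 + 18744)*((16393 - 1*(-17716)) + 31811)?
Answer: 3591255680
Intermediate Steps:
(35735 + 18744)*((16393 - 1*(-17716)) + 31811) = 54479*((16393 + 17716) + 31811) = 54479*(34109 + 31811) = 54479*65920 = 3591255680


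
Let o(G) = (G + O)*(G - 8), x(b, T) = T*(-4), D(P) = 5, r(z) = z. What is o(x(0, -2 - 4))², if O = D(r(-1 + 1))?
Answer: 215296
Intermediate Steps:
O = 5
x(b, T) = -4*T
o(G) = (-8 + G)*(5 + G) (o(G) = (G + 5)*(G - 8) = (5 + G)*(-8 + G) = (-8 + G)*(5 + G))
o(x(0, -2 - 4))² = (-40 + (-4*(-2 - 4))² - (-12)*(-2 - 4))² = (-40 + (-4*(-6))² - (-12)*(-6))² = (-40 + 24² - 3*24)² = (-40 + 576 - 72)² = 464² = 215296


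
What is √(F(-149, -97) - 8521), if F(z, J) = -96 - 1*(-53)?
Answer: 2*I*√2141 ≈ 92.542*I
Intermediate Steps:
F(z, J) = -43 (F(z, J) = -96 + 53 = -43)
√(F(-149, -97) - 8521) = √(-43 - 8521) = √(-8564) = 2*I*√2141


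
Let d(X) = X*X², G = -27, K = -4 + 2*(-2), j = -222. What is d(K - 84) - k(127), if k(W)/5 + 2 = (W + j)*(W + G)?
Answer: -731178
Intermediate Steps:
K = -8 (K = -4 - 4 = -8)
k(W) = -10 + 5*(-222 + W)*(-27 + W) (k(W) = -10 + 5*((W - 222)*(W - 27)) = -10 + 5*((-222 + W)*(-27 + W)) = -10 + 5*(-222 + W)*(-27 + W))
d(X) = X³
d(K - 84) - k(127) = (-8 - 84)³ - (29960 - 1245*127 + 5*127²) = (-92)³ - (29960 - 158115 + 5*16129) = -778688 - (29960 - 158115 + 80645) = -778688 - 1*(-47510) = -778688 + 47510 = -731178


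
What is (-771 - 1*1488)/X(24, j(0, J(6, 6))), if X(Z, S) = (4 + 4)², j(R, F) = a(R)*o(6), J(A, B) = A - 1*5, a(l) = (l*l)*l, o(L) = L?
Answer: -2259/64 ≈ -35.297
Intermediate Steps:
a(l) = l³ (a(l) = l²*l = l³)
J(A, B) = -5 + A (J(A, B) = A - 5 = -5 + A)
j(R, F) = 6*R³ (j(R, F) = R³*6 = 6*R³)
X(Z, S) = 64 (X(Z, S) = 8² = 64)
(-771 - 1*1488)/X(24, j(0, J(6, 6))) = (-771 - 1*1488)/64 = (-771 - 1488)*(1/64) = -2259*1/64 = -2259/64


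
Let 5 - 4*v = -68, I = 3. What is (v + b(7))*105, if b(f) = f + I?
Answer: 11865/4 ≈ 2966.3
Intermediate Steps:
v = 73/4 (v = 5/4 - ¼*(-68) = 5/4 + 17 = 73/4 ≈ 18.250)
b(f) = 3 + f (b(f) = f + 3 = 3 + f)
(v + b(7))*105 = (73/4 + (3 + 7))*105 = (73/4 + 10)*105 = (113/4)*105 = 11865/4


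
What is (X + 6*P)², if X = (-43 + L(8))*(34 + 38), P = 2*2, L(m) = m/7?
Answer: 437981184/49 ≈ 8.9384e+6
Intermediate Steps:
L(m) = m/7 (L(m) = m*(⅐) = m/7)
P = 4
X = -21096/7 (X = (-43 + (⅐)*8)*(34 + 38) = (-43 + 8/7)*72 = -293/7*72 = -21096/7 ≈ -3013.7)
(X + 6*P)² = (-21096/7 + 6*4)² = (-21096/7 + 24)² = (-20928/7)² = 437981184/49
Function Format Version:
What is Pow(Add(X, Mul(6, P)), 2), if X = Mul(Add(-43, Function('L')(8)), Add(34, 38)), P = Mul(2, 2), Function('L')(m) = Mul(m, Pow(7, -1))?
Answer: Rational(437981184, 49) ≈ 8.9384e+6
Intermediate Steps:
Function('L')(m) = Mul(Rational(1, 7), m) (Function('L')(m) = Mul(m, Rational(1, 7)) = Mul(Rational(1, 7), m))
P = 4
X = Rational(-21096, 7) (X = Mul(Add(-43, Mul(Rational(1, 7), 8)), Add(34, 38)) = Mul(Add(-43, Rational(8, 7)), 72) = Mul(Rational(-293, 7), 72) = Rational(-21096, 7) ≈ -3013.7)
Pow(Add(X, Mul(6, P)), 2) = Pow(Add(Rational(-21096, 7), Mul(6, 4)), 2) = Pow(Add(Rational(-21096, 7), 24), 2) = Pow(Rational(-20928, 7), 2) = Rational(437981184, 49)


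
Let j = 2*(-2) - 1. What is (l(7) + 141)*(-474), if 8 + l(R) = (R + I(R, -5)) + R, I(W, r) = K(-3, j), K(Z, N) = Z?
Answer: -68256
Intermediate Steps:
j = -5 (j = -4 - 1 = -5)
I(W, r) = -3
l(R) = -11 + 2*R (l(R) = -8 + ((R - 3) + R) = -8 + ((-3 + R) + R) = -8 + (-3 + 2*R) = -11 + 2*R)
(l(7) + 141)*(-474) = ((-11 + 2*7) + 141)*(-474) = ((-11 + 14) + 141)*(-474) = (3 + 141)*(-474) = 144*(-474) = -68256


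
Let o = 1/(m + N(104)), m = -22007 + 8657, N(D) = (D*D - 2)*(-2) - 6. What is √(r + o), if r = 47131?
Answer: √14420675077638/17492 ≈ 217.10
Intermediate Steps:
N(D) = -2 - 2*D² (N(D) = (D² - 2)*(-2) - 6 = (-2 + D²)*(-2) - 6 = (4 - 2*D²) - 6 = -2 - 2*D²)
m = -13350
o = -1/34984 (o = 1/(-13350 + (-2 - 2*104²)) = 1/(-13350 + (-2 - 2*10816)) = 1/(-13350 + (-2 - 21632)) = 1/(-13350 - 21634) = 1/(-34984) = -1/34984 ≈ -2.8585e-5)
√(r + o) = √(47131 - 1/34984) = √(1648830903/34984) = √14420675077638/17492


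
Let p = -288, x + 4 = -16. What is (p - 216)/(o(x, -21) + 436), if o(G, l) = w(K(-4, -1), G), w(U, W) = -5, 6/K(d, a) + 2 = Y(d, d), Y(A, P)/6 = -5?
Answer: -504/431 ≈ -1.1694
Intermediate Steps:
Y(A, P) = -30 (Y(A, P) = 6*(-5) = -30)
x = -20 (x = -4 - 16 = -20)
K(d, a) = -3/16 (K(d, a) = 6/(-2 - 30) = 6/(-32) = 6*(-1/32) = -3/16)
o(G, l) = -5
(p - 216)/(o(x, -21) + 436) = (-288 - 216)/(-5 + 436) = -504/431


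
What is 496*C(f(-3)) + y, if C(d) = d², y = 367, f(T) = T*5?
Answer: 111967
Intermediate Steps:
f(T) = 5*T
496*C(f(-3)) + y = 496*(5*(-3))² + 367 = 496*(-15)² + 367 = 496*225 + 367 = 111600 + 367 = 111967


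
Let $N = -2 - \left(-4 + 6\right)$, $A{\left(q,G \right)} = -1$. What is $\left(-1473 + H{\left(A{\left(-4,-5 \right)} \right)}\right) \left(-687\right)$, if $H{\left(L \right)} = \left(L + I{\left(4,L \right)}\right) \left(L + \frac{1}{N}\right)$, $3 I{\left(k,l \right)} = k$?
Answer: $\frac{4048949}{4} \approx 1.0122 \cdot 10^{6}$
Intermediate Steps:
$N = -4$ ($N = -2 - 2 = -4$)
$I{\left(k,l \right)} = \frac{k}{3}$
$H{\left(L \right)} = \left(- \frac{1}{4} + L\right) \left(\frac{4}{3} + L\right)$ ($H{\left(L \right)} = \left(L + \frac{1}{3} \cdot 4\right) \left(L + \frac{1}{-4}\right) = \left(L + \frac{4}{3}\right) \left(L - \frac{1}{4}\right) = \left(\frac{4}{3} + L\right) \left(- \frac{1}{4} + L\right) = \left(- \frac{1}{4} + L\right) \left(\frac{4}{3} + L\right)$)
$\left(-1473 + H{\left(A{\left(-4,-5 \right)} \right)}\right) \left(-687\right) = \left(-1473 + \left(- \frac{1}{3} + \left(-1\right)^{2} + \frac{13}{12} \left(-1\right)\right)\right) \left(-687\right) = \left(-1473 - \frac{5}{12}\right) \left(-687\right) = \left(- \frac{17681}{12}\right) \left(-687\right) = \frac{4048949}{4}$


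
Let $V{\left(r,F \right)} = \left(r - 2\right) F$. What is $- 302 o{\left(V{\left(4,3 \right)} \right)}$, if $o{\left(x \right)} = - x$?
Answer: $1812$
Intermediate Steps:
$V{\left(r,F \right)} = F \left(-2 + r\right)$ ($V{\left(r,F \right)} = \left(-2 + r\right) F = F \left(-2 + r\right)$)
$- 302 o{\left(V{\left(4,3 \right)} \right)} = - 302 \left(- 3 \left(-2 + 4\right)\right) = - 302 \left(- 3 \cdot 2\right) = - 302 \left(\left(-1\right) 6\right) = \left(-302\right) \left(-6\right) = 1812$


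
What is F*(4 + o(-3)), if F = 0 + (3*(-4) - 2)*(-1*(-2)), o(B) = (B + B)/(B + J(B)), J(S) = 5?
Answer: -28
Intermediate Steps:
o(B) = 2*B/(5 + B) (o(B) = (B + B)/(B + 5) = (2*B)/(5 + B) = 2*B/(5 + B))
F = -28 (F = 0 + (-12 - 2)*2 = 0 - 14*2 = 0 - 28 = -28)
F*(4 + o(-3)) = -28*(4 + 2*(-3)/(5 - 3)) = -28*(4 + 2*(-3)/2) = -28*(4 + 2*(-3)*(1/2)) = -28*(4 - 3) = -28*1 = -28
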